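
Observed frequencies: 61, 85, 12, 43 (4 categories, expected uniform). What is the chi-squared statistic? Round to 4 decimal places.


chi2 = sum((O-E)^2/E), E = total/4
total = 201, E = 201/4 = 50.25
(61 - 50.25)^2 / 50.25 = 115.5625 / 50.25 = 1849/804 ≈ 2.299751
(85 - 50.25)^2 / 50.25 = 1207.5625 / 50.25 = 19321/804 ≈ 24.031095
(12 - 50.25)^2 / 50.25 = 1463.0625 / 50.25 = 7803/268 ≈ 29.115672
(43 - 50.25)^2 / 50.25 = 52.5625 / 50.25 = 841/804 ≈ 1.046020
chi2 = 3785/67 ≈ 56.492537

56.4925


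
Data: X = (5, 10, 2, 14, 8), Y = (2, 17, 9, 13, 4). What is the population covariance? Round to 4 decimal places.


Cov = (1/n)*sum((xi-xbar)(yi-ybar))
n = 5, xbar = 39/5 = 7.8, ybar = 45/5 = 9
sum((xi-xbar)(yi-ybar)) = 61
Cov = 61 / 5 = 12.2

12.2000


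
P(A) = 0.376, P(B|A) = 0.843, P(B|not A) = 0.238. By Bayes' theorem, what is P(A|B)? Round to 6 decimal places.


P(A|B) = P(B|A)*P(A) / P(B), P(B) = P(B|A)*P(A) + P(B|not A)*P(not A)
P(B|A)*P(A) = 0.843 * 0.376 = 0.316968
P(B|not A)*P(not A) = 0.238 * 0.624 = 0.148512
P(B) = 0.316968 + 0.148512 = 0.46548
P(A|B) = 0.316968 / 0.46548 ≈ 0.68094870

0.680949


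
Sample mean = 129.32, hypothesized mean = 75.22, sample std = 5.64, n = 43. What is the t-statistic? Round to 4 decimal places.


t = (xbar - mu0) / (s/sqrt(n))
xbar - mu0 = 129.32 - 75.22 = 54.1
sqrt(43) ≈ 6.55743852
s/sqrt(n) = 5.64 / 6.55743852 ≈ 0.86009194
t = 54.1 / 0.86009194 ≈ 62.900253

62.9003


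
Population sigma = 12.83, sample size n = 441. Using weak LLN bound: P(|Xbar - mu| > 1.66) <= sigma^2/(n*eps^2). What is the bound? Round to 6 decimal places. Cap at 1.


bound = min(1, sigma^2/(n*eps^2))
sigma^2 = 12.83^2 = 164.6089
n*eps^2 = 441 * 1.66^2 = 441 * 2.7556 = 1215.2196
sigma^2/(n*eps^2) = 164.6089 / 1215.2196 ≈ 0.13545609

0.135456


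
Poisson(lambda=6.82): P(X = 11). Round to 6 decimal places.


P = e^(-lam) * lam^k / k!
e^(-6.82) ≈ 0.001091721
lam^k = 6.82^11 ≈ 1484663806.155624
k! = 11! = 39916800
P = 0.001091721 * 1484663806.155624 / 39916800 ≈ 0.040605

0.040605


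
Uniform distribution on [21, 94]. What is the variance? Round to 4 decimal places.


Var = (b-a)^2 / 12
(b-a)^2 = (94 - 21)^2 = 5329
Var = 5329/12 ≈ 444.083333

444.0833


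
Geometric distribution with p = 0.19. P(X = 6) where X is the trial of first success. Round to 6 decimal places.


P = (1-p)^(k-1) * p
(1-p)^(k-1) = 0.81^5 ≈ 0.3486784
P = 0.3486784 * 0.19 ≈ 0.06624890

0.066249


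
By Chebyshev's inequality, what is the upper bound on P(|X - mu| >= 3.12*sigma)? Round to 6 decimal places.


P <= 1/k^2
k^2 = 3.12^2 = 9.7344
1/k^2 = 1 / 9.7344 = 625/6084 ≈ 0.10272847

0.102728


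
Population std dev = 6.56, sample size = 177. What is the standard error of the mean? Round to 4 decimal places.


SE = sigma / sqrt(n)
sqrt(177) ≈ 13.304135
SE = 6.56 / 13.304135 ≈ 0.493080

0.4931


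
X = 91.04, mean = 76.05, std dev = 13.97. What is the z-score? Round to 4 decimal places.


z = (X - mu) / sigma
X - mu = 91.04 - 76.05 = 14.99
z = 14.99 / 13.97 = 1499/1397 ≈ 1.073014

1.0730


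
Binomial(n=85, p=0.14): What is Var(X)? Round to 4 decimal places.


Var = n*p*(1-p) = 85 * 0.14 * 0.86 = 10.234

10.2340


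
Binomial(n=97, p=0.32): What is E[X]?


E[X] = n*p = 97 * 0.32 = 31.04

31.04


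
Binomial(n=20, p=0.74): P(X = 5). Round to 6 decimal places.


P = C(n,k) * p^k * (1-p)^(n-k)
C(20,5) = 15504
p^k = 0.74^5 ≈ 0.2219007
(1-p)^(n-k) = 0.26^15 ≈ 0.000000001677259
P = 15504 * 0.2219007 * 0.000000001677259 ≈ 0.000006

0.000006


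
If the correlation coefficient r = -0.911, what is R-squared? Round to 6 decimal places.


R^2 = r^2 = (-0.911)^2 = 0.829921

0.829921


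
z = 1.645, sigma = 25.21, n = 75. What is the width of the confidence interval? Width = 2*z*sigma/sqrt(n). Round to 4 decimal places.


width = 2*z*sigma/sqrt(n)
2*z*sigma = 2 * 1.645 * 25.21 = 82.9409
sqrt(75) ≈ 8.660254
width = 82.9409 / 8.660254 ≈ 9.577190

9.5772


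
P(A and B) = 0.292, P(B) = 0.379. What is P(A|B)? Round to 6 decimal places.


P(A|B) = P(A and B) / P(B) = 0.292 / 0.379 = 292/379 ≈ 0.77044855

0.770449


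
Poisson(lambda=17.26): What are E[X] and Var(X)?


E[X] = Var(X) = lambda = 17.26

17.26, 17.26


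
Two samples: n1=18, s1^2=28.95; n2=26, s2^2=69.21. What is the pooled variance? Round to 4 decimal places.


sp^2 = ((n1-1)*s1^2 + (n2-1)*s2^2)/(n1+n2-2)
(n1-1)*s1^2 = 17 * 28.95 = 492.15
(n2-1)*s2^2 = 25 * 69.21 = 1730.25
numerator = 492.15 + 1730.25 = 2222.4
n1+n2-2 = 42
sp^2 = 2222.4 / 42 = 1852/35 ≈ 52.914286

52.9143


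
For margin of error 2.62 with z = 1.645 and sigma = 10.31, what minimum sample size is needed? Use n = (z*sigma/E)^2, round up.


z*sigma/E = 1.645 * 10.31 / 2.62 ≈ 6.473263
(z*sigma/E)^2 ≈ 41.903139
round up: n = 42

42


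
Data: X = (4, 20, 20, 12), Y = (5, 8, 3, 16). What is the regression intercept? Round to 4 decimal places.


a = ybar - b*xbar, where b = sum((xi-xbar)(yi-ybar)) / sum((xi-xbar)^2)
n = 4, xbar = 56/4 = 14, ybar = 32/4 = 8
Sxy = sum((xi-xbar)(yi-ybar)) = -16
Sxx = sum((xi-xbar)^2) = 176
b = Sxy / Sxx = -1/11 ≈ -0.090909
a = 8 - (-0.090909) * 14 = 102/11 ≈ 9.272727

9.2727


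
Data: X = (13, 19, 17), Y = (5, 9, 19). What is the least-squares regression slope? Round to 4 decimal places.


b = sum((xi-xbar)(yi-ybar)) / sum((xi-xbar)^2)
n = 3, xbar = 49/3 ≈ 16.333333, ybar = 33/3 = 11
Sxy = sum((xi-xbar)(yi-ybar)) = 20
Sxx = sum((xi-xbar)^2) = 56/3 ≈ 18.666667
b = Sxy / Sxx = 15/14 ≈ 1.071429

1.0714


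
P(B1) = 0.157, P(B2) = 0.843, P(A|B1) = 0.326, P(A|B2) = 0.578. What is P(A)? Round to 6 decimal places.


P(A) = P(A|B1)*P(B1) + P(A|B2)*P(B2)
P(A|B1)*P(B1) = 0.326 * 0.157 = 0.051182
P(A|B2)*P(B2) = 0.578 * 0.843 = 0.487254
P(A) = 0.051182 + 0.487254 = 0.538436

0.538436


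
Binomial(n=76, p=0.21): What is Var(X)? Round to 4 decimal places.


Var = n*p*(1-p) = 76 * 0.21 * 0.79 = 12.6084

12.6084


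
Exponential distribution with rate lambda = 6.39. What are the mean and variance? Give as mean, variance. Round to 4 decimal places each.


mean = 1/lam, var = 1/lam^2
mean = 1 / 6.39 = 100/639 ≈ 0.156495
lam^2 = 6.39^2 = 40.8321
var = 1 / 40.8321 ≈ 0.024491

0.1565, 0.0245


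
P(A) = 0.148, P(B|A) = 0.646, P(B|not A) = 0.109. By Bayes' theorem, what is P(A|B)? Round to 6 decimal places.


P(A|B) = P(B|A)*P(A) / P(B), P(B) = P(B|A)*P(A) + P(B|not A)*P(not A)
P(B|A)*P(A) = 0.646 * 0.148 = 0.095608
P(B|not A)*P(not A) = 0.109 * 0.852 = 0.092868
P(B) = 0.095608 + 0.092868 = 0.188476
P(A|B) = 0.095608 / 0.188476 ≈ 0.50726883

0.507269


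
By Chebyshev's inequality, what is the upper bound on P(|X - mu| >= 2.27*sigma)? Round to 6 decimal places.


P <= 1/k^2
k^2 = 2.27^2 = 5.1529
1/k^2 = 1 / 5.1529 ≈ 0.19406548

0.194065


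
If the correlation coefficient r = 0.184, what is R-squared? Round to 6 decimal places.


R^2 = r^2 = (0.184)^2 = 0.033856

0.033856


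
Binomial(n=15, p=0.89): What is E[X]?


E[X] = n*p = 15 * 0.89 = 13.35

13.35


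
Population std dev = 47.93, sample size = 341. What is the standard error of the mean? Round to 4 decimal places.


SE = sigma / sqrt(n)
sqrt(341) ≈ 18.466185
SE = 47.93 / 18.466185 ≈ 2.595555

2.5956


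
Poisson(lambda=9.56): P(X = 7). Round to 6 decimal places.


P = e^(-lam) * lam^k / k!
e^(-9.56) ≈ 0.00007049280
lam^k = 9.56^7 ≈ 7298023.305942
k! = 7! = 5040
P = 0.00007049280 * 7298023.305942 / 5040 ≈ 0.102075

0.102075


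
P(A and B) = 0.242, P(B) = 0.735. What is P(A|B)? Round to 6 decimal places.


P(A|B) = P(A and B) / P(B) = 0.242 / 0.735 = 242/735 ≈ 0.32925170

0.329252


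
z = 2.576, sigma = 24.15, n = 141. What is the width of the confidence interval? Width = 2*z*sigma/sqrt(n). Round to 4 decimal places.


width = 2*z*sigma/sqrt(n)
2*z*sigma = 2 * 2.576 * 24.15 = 124.4208
sqrt(141) ≈ 11.874342
width = 124.4208 / 11.874342 ≈ 10.478122

10.4781


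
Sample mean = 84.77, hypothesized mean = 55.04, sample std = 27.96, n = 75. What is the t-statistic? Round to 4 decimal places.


t = (xbar - mu0) / (s/sqrt(n))
xbar - mu0 = 84.77 - 55.04 = 29.73
sqrt(75) ≈ 8.66025404
s/sqrt(n) = 27.96 / 8.66025404 ≈ 3.22854271
t = 29.73 / 3.22854271 ≈ 9.208489

9.2085


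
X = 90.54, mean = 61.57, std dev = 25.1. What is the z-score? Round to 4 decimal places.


z = (X - mu) / sigma
X - mu = 90.54 - 61.57 = 28.97
z = 28.97 / 25.1 = 2897/2510 ≈ 1.154183

1.1542


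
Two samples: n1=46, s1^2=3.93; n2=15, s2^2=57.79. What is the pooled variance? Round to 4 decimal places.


sp^2 = ((n1-1)*s1^2 + (n2-1)*s2^2)/(n1+n2-2)
(n1-1)*s1^2 = 45 * 3.93 = 176.85
(n2-1)*s2^2 = 14 * 57.79 = 809.06
numerator = 176.85 + 809.06 = 985.91
n1+n2-2 = 59
sp^2 = 985.91 / 59 = 98591/5900 ≈ 16.710339

16.7103


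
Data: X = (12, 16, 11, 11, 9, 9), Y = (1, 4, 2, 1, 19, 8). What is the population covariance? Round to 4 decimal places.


Cov = (1/n)*sum((xi-xbar)(yi-ybar))
n = 6, xbar = 68/6 = 34/3 ≈ 11.333333, ybar = 35/6 ≈ 5.833333
sum((xi-xbar)(yi-ybar)) = -134/3 ≈ -44.666667
Cov = -44.666667 / 6 = -67/9 ≈ -7.444444

-7.4444


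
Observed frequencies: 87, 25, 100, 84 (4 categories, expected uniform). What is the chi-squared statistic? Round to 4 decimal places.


chi2 = sum((O-E)^2/E), E = total/4
total = 296, E = 296/4 = 74
(87 - 74)^2 / 74 = 169 / 74 = 169/74 ≈ 2.283784
(25 - 74)^2 / 74 = 2401 / 74 = 2401/74 ≈ 32.445946
(100 - 74)^2 / 74 = 676 / 74 = 338/37 ≈ 9.135135
(84 - 74)^2 / 74 = 100 / 74 = 50/37 ≈ 1.351351
chi2 = 1673/37 ≈ 45.216216

45.2162


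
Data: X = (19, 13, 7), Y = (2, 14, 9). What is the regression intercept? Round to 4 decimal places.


a = ybar - b*xbar, where b = sum((xi-xbar)(yi-ybar)) / sum((xi-xbar)^2)
n = 3, xbar = 39/3 = 13, ybar = 25/3 ≈ 8.333333
Sxy = sum((xi-xbar)(yi-ybar)) = -42
Sxx = sum((xi-xbar)^2) = 72
b = Sxy / Sxx = -7/12 ≈ -0.583333
a = 8.333333 - (-0.583333) * 13 = 191/12 ≈ 15.916667

15.9167


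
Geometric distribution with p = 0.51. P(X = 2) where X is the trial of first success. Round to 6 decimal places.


P = (1-p)^(k-1) * p
(1-p)^(k-1) = 0.49^1 = 0.49
P = 0.49 * 0.51 = 0.2499

0.249900


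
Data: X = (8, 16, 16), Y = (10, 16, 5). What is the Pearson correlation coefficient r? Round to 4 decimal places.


r = sum((xi-xbar)(yi-ybar)) / sqrt(sum((xi-xbar)^2) * sum((yi-ybar)^2))
n = 3, xbar = 40/3 ≈ 13.333333, ybar = 31/3 ≈ 10.333333
Sxy = sum((xi-xbar)(yi-ybar)) = 8/3 ≈ 2.666667
Sxx = sum((xi-xbar)^2) = 128/3 ≈ 42.666667
Syy = sum((yi-ybar)^2) = 182/3 ≈ 60.666667
sqrt(Sxx*Syy) ≈ 50.876757
r = Sxy / sqrt(Sxx*Syy) = 2.666667 / 50.876757 ≈ 0.052414

0.0524


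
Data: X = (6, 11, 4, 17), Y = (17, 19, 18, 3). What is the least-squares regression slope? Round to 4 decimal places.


b = sum((xi-xbar)(yi-ybar)) / sum((xi-xbar)^2)
n = 4, xbar = 38/4 = 9.5, ybar = 57/4 = 14.25
Sxy = sum((xi-xbar)(yi-ybar)) = -107.5
Sxx = sum((xi-xbar)^2) = 101
b = Sxy / Sxx = -215/202 ≈ -1.064356

-1.0644


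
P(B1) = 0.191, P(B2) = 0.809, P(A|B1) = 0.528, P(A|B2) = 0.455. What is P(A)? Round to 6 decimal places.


P(A) = P(A|B1)*P(B1) + P(A|B2)*P(B2)
P(A|B1)*P(B1) = 0.528 * 0.191 = 0.100848
P(A|B2)*P(B2) = 0.455 * 0.809 = 0.368095
P(A) = 0.100848 + 0.368095 = 0.468943

0.468943


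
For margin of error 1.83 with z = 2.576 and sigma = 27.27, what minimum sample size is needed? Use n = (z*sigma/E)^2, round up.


z*sigma/E = 2.576 * 27.27 / 1.83 = 292698/7625 ≈ 38.386623
(z*sigma/E)^2 ≈ 1473.532822
round up: n = 1474

1474


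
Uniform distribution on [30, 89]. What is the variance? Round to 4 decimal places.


Var = (b-a)^2 / 12
(b-a)^2 = (89 - 30)^2 = 3481
Var = 3481/12 ≈ 290.083333

290.0833


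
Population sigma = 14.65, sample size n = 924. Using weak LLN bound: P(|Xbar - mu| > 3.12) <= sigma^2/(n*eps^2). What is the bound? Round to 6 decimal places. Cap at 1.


bound = min(1, sigma^2/(n*eps^2))
sigma^2 = 14.65^2 = 214.6225
n*eps^2 = 924 * 3.12^2 = 924 * 9.7344 = 8994.5856
sigma^2/(n*eps^2) = 214.6225 / 8994.5856 ≈ 0.02386130

0.023861


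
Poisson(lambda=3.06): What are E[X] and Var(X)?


E[X] = Var(X) = lambda = 3.06

3.06, 3.06


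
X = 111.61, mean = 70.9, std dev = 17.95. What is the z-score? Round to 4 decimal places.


z = (X - mu) / sigma
X - mu = 111.61 - 70.9 = 40.71
z = 40.71 / 17.95 = 4071/1795 ≈ 2.267967

2.2680


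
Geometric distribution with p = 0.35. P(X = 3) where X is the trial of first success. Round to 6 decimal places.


P = (1-p)^(k-1) * p
(1-p)^(k-1) = 0.65^2 = 0.4225
P = 0.4225 * 0.35 = 0.147875

0.147875


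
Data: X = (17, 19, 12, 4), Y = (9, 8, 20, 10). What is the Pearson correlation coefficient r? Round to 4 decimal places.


r = sum((xi-xbar)(yi-ybar)) / sqrt(sum((xi-xbar)^2) * sum((yi-ybar)^2))
n = 4, xbar = 52/4 = 13, ybar = 47/4 = 11.75
Sxy = sum((xi-xbar)(yi-ybar)) = -26
Sxx = sum((xi-xbar)^2) = 134
Syy = sum((yi-ybar)^2) = 92.75
sqrt(Sxx*Syy) ≈ 111.483183
r = Sxy / sqrt(Sxx*Syy) = -26 / 111.483183 ≈ -0.233219

-0.2332


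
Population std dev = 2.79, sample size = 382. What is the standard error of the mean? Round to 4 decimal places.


SE = sigma / sqrt(n)
sqrt(382) ≈ 19.544820
SE = 2.79 / 19.544820 ≈ 0.142749

0.1427


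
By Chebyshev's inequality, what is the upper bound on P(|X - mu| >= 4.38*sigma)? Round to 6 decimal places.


P <= 1/k^2
k^2 = 4.38^2 = 19.1844
1/k^2 = 1 / 19.1844 ≈ 0.05212569

0.052126


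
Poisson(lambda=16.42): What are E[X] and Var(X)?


E[X] = Var(X) = lambda = 16.42

16.42, 16.42


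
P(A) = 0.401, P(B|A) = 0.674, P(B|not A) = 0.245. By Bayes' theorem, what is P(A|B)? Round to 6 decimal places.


P(A|B) = P(B|A)*P(A) / P(B), P(B) = P(B|A)*P(A) + P(B|not A)*P(not A)
P(B|A)*P(A) = 0.674 * 0.401 = 0.270274
P(B|not A)*P(not A) = 0.245 * 0.599 = 0.146755
P(B) = 0.270274 + 0.146755 = 0.417029
P(A|B) = 0.270274 / 0.417029 ≈ 0.64809402

0.648094


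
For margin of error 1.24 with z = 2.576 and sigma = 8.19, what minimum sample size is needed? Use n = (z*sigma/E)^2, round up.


z*sigma/E = 2.576 * 8.19 / 1.24 = 131859/7750 ≈ 17.014065
(z*sigma/E)^2 ≈ 289.478391
round up: n = 290

290


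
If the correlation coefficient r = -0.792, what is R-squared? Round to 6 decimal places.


R^2 = r^2 = (-0.792)^2 = 0.627264

0.627264


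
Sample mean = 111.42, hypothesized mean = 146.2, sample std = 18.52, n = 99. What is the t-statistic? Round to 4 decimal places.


t = (xbar - mu0) / (s/sqrt(n))
xbar - mu0 = 111.42 - 146.2 = -34.78
sqrt(99) ≈ 9.94987437
s/sqrt(n) = 18.52 / 9.94987437 ≈ 1.86133003
t = -34.78 / 1.86133003 ≈ -18.685563

-18.6856


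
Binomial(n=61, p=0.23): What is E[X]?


E[X] = n*p = 61 * 0.23 = 14.03

14.03


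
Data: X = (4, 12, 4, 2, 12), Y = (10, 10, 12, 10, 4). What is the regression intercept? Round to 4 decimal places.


a = ybar - b*xbar, where b = sum((xi-xbar)(yi-ybar)) / sum((xi-xbar)^2)
n = 5, xbar = 34/5 = 6.8, ybar = 46/5 = 9.2
Sxy = sum((xi-xbar)(yi-ybar)) = -36.8
Sxx = sum((xi-xbar)^2) = 92.8
b = Sxy / Sxx = -23/58 ≈ -0.396552
a = 9.2 - (-0.396552) * 6.8 = 345/29 ≈ 11.896552

11.8966


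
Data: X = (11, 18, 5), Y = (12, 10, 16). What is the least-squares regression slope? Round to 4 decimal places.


b = sum((xi-xbar)(yi-ybar)) / sum((xi-xbar)^2)
n = 3, xbar = 34/3 ≈ 11.333333, ybar = 38/3 ≈ 12.666667
Sxy = sum((xi-xbar)(yi-ybar)) = -116/3 ≈ -38.666667
Sxx = sum((xi-xbar)^2) = 254/3 ≈ 84.666667
b = Sxy / Sxx = -58/127 ≈ -0.456693

-0.4567


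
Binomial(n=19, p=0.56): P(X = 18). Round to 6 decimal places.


P = C(n,k) * p^k * (1-p)^(n-k)
C(19,18) = 19
p^k = 0.56^18 ≈ 0.00002933489
(1-p)^(n-k) = 0.44^1 = 0.44
P = 19 * 0.00002933489 * 0.44 ≈ 0.000245

0.000245


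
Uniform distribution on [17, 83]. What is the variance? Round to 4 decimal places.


Var = (b-a)^2 / 12
(b-a)^2 = (83 - 17)^2 = 4356
Var = 4356/12 = 363

363.0000


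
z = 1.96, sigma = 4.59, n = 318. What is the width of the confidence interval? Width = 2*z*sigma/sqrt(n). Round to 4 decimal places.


width = 2*z*sigma/sqrt(n)
2*z*sigma = 2 * 1.96 * 4.59 = 17.9928
sqrt(318) ≈ 17.832555
width = 17.9928 / 17.832555 ≈ 1.008986

1.0090


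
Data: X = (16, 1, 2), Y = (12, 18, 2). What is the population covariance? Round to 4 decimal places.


Cov = (1/n)*sum((xi-xbar)(yi-ybar))
n = 3, xbar = 19/3 ≈ 6.333333, ybar = 32/3 ≈ 10.666667
sum((xi-xbar)(yi-ybar)) = 34/3 ≈ 11.333333
Cov = 11.333333 / 3 = 34/9 ≈ 3.777778

3.7778


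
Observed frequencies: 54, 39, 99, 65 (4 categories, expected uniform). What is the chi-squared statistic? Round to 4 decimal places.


chi2 = sum((O-E)^2/E), E = total/4
total = 257, E = 257/4 = 64.25
(54 - 64.25)^2 / 64.25 = 105.0625 / 64.25 = 1681/1028 ≈ 1.635214
(39 - 64.25)^2 / 64.25 = 637.5625 / 64.25 = 10201/1028 ≈ 9.923152
(99 - 64.25)^2 / 64.25 = 1207.5625 / 64.25 = 19321/1028 ≈ 18.794747
(65 - 64.25)^2 / 64.25 = 0.5625 / 64.25 = 9/1028 ≈ 0.008755
chi2 = 7803/257 ≈ 30.361868

30.3619


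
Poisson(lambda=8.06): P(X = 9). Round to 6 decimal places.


P = e^(-lam) * lam^k / k!
e^(-8.06) ≈ 0.0003159268
lam^k = 8.06^9 ≈ 143554025.792099
k! = 9! = 362880
P = 0.0003159268 * 143554025.792099 / 362880 ≈ 0.124980

0.124980


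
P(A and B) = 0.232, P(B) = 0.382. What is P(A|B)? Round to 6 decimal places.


P(A|B) = P(A and B) / P(B) = 0.232 / 0.382 = 116/191 ≈ 0.60732984

0.607330


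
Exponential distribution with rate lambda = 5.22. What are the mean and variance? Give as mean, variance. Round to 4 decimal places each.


mean = 1/lam, var = 1/lam^2
mean = 1 / 5.22 = 50/261 ≈ 0.191571
lam^2 = 5.22^2 = 27.2484
var = 1 / 27.2484 ≈ 0.036699

0.1916, 0.0367


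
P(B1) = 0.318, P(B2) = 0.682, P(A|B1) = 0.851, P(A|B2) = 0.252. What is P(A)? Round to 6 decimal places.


P(A) = P(A|B1)*P(B1) + P(A|B2)*P(B2)
P(A|B1)*P(B1) = 0.851 * 0.318 = 0.270618
P(A|B2)*P(B2) = 0.252 * 0.682 = 0.171864
P(A) = 0.270618 + 0.171864 = 0.442482

0.442482


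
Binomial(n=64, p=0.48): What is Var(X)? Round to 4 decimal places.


Var = n*p*(1-p) = 64 * 0.48 * 0.52 = 15.9744

15.9744


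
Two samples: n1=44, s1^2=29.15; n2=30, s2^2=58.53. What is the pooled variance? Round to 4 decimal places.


sp^2 = ((n1-1)*s1^2 + (n2-1)*s2^2)/(n1+n2-2)
(n1-1)*s1^2 = 43 * 29.15 = 1253.45
(n2-1)*s2^2 = 29 * 58.53 = 1697.37
numerator = 1253.45 + 1697.37 = 2950.82
n1+n2-2 = 72
sp^2 = 2950.82 / 72 = 147541/3600 ≈ 40.983611

40.9836


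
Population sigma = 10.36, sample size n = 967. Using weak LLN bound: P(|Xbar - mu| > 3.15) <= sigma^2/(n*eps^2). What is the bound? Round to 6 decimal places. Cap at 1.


bound = min(1, sigma^2/(n*eps^2))
sigma^2 = 10.36^2 = 107.3296
n*eps^2 = 967 * 3.15^2 = 967 * 9.9225 = 9595.0575
sigma^2/(n*eps^2) = 107.3296 / 9595.0575 ≈ 0.01118593

0.011186


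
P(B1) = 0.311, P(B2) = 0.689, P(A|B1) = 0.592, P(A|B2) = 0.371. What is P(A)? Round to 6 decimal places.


P(A) = P(A|B1)*P(B1) + P(A|B2)*P(B2)
P(A|B1)*P(B1) = 0.592 * 0.311 = 0.184112
P(A|B2)*P(B2) = 0.371 * 0.689 = 0.255619
P(A) = 0.184112 + 0.255619 = 0.439731

0.439731


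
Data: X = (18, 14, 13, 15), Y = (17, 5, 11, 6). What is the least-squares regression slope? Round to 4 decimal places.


b = sum((xi-xbar)(yi-ybar)) / sum((xi-xbar)^2)
n = 4, xbar = 60/4 = 15, ybar = 39/4 = 9.75
Sxy = sum((xi-xbar)(yi-ybar)) = 24
Sxx = sum((xi-xbar)^2) = 14
b = Sxy / Sxx = 12/7 ≈ 1.714286

1.7143


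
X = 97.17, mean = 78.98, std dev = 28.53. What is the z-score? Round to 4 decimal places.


z = (X - mu) / sigma
X - mu = 97.17 - 78.98 = 18.19
z = 18.19 / 28.53 = 1819/2853 ≈ 0.637574

0.6376


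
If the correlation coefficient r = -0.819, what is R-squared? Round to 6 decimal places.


R^2 = r^2 = (-0.819)^2 = 0.670761

0.670761


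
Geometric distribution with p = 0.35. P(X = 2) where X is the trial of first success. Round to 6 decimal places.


P = (1-p)^(k-1) * p
(1-p)^(k-1) = 0.65^1 = 0.65
P = 0.65 * 0.35 = 0.2275

0.227500


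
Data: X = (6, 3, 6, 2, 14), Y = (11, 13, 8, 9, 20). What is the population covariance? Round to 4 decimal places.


Cov = (1/n)*sum((xi-xbar)(yi-ybar))
n = 5, xbar = 31/5 = 6.2, ybar = 61/5 = 12.2
sum((xi-xbar)(yi-ybar)) = 72.8
Cov = 72.8 / 5 = 14.56

14.5600


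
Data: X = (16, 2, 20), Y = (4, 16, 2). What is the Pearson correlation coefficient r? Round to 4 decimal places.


r = sum((xi-xbar)(yi-ybar)) / sqrt(sum((xi-xbar)^2) * sum((yi-ybar)^2))
n = 3, xbar = 38/3 ≈ 12.666667, ybar = 22/3 ≈ 7.333333
Sxy = sum((xi-xbar)(yi-ybar)) = -428/3 ≈ -142.666667
Sxx = sum((xi-xbar)^2) = 536/3 ≈ 178.666667
Syy = sum((yi-ybar)^2) = 344/3 ≈ 114.666667
sqrt(Sxx*Syy) ≈ 143.133194
r = Sxy / sqrt(Sxx*Syy) = -142.666667 / 143.133194 ≈ -0.996741

-0.9967


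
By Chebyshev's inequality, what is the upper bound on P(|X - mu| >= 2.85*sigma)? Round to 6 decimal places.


P <= 1/k^2
k^2 = 2.85^2 = 8.1225
1/k^2 = 1 / 8.1225 = 400/3249 ≈ 0.12311480

0.123115


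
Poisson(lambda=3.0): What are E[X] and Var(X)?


E[X] = Var(X) = lambda = 3.0

3.0, 3.0


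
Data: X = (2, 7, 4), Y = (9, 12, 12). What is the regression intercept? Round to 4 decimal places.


a = ybar - b*xbar, where b = sum((xi-xbar)(yi-ybar)) / sum((xi-xbar)^2)
n = 3, xbar = 13/3 ≈ 4.333333, ybar = 33/3 = 11
Sxy = sum((xi-xbar)(yi-ybar)) = 7
Sxx = sum((xi-xbar)^2) = 38/3 ≈ 12.666667
b = Sxy / Sxx = 21/38 ≈ 0.552632
a = 11 - 0.552632 * 4.333333 = 327/38 ≈ 8.605263

8.6053


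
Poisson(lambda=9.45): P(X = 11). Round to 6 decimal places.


P = e^(-lam) * lam^k / k!
e^(-9.45) ≈ 0.00007868957
lam^k = 9.45^11 ≈ 53672261348.666831
k! = 11! = 39916800
P = 0.00007868957 * 53672261348.666831 / 39916800 ≈ 0.105806

0.105806


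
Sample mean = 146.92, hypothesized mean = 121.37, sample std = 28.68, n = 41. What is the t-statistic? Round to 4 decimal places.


t = (xbar - mu0) / (s/sqrt(n))
xbar - mu0 = 146.92 - 121.37 = 25.55
sqrt(41) ≈ 6.40312424
s/sqrt(n) = 28.68 / 6.40312424 ≈ 4.47906349
t = 25.55 / 4.47906349 ≈ 5.704317

5.7043


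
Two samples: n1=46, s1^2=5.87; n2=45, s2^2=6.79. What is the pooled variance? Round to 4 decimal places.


sp^2 = ((n1-1)*s1^2 + (n2-1)*s2^2)/(n1+n2-2)
(n1-1)*s1^2 = 45 * 5.87 = 264.15
(n2-1)*s2^2 = 44 * 6.79 = 298.76
numerator = 264.15 + 298.76 = 562.91
n1+n2-2 = 89
sp^2 = 562.91 / 89 = 56291/8900 ≈ 6.324831

6.3248


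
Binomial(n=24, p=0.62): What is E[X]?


E[X] = n*p = 24 * 0.62 = 14.88

14.88


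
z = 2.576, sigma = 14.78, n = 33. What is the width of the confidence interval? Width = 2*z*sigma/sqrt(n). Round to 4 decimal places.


width = 2*z*sigma/sqrt(n)
2*z*sigma = 2 * 2.576 * 14.78 = 76.14656
sqrt(33) ≈ 5.744563
width = 76.14656 / 5.744563 ≈ 13.255415

13.2554


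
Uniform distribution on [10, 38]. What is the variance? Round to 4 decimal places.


Var = (b-a)^2 / 12
(b-a)^2 = (38 - 10)^2 = 784
Var = 784/12 ≈ 65.333333

65.3333


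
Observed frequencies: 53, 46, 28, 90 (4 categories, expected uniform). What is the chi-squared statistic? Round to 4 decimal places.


chi2 = sum((O-E)^2/E), E = total/4
total = 217, E = 217/4 = 54.25
(53 - 54.25)^2 / 54.25 = 1.5625 / 54.25 = 25/868 ≈ 0.028802
(46 - 54.25)^2 / 54.25 = 68.0625 / 54.25 = 1089/868 ≈ 1.254608
(28 - 54.25)^2 / 54.25 = 689.0625 / 54.25 = 1575/124 ≈ 12.701613
(90 - 54.25)^2 / 54.25 = 1278.0625 / 54.25 = 20449/868 ≈ 23.558756
chi2 = 8147/217 ≈ 37.543779

37.5438


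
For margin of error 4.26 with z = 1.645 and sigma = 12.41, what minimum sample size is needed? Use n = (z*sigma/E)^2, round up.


z*sigma/E = 1.645 * 12.41 / 4.26 ≈ 4.792124
(z*sigma/E)^2 ≈ 22.964456
round up: n = 23

23


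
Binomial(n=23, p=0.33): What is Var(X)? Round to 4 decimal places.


Var = n*p*(1-p) = 23 * 0.33 * 0.67 = 5.0853

5.0853


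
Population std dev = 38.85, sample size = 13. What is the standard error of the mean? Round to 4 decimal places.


SE = sigma / sqrt(n)
sqrt(13) ≈ 3.605551
SE = 38.85 / 3.605551 ≈ 10.775051

10.7751


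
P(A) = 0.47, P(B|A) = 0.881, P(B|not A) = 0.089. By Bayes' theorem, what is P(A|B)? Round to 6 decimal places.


P(A|B) = P(B|A)*P(A) / P(B), P(B) = P(B|A)*P(A) + P(B|not A)*P(not A)
P(B|A)*P(A) = 0.881 * 0.47 = 0.41407
P(B|not A)*P(not A) = 0.089 * 0.53 = 0.04717
P(B) = 0.41407 + 0.04717 = 0.46124
P(A|B) = 0.41407 / 0.46124 ≈ 0.89773220

0.897732


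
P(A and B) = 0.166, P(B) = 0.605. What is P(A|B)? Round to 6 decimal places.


P(A|B) = P(A and B) / P(B) = 0.166 / 0.605 = 166/605 ≈ 0.27438017

0.274380


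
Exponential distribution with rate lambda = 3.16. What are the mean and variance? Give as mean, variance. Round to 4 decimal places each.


mean = 1/lam, var = 1/lam^2
mean = 1 / 3.16 = 25/79 ≈ 0.316456
lam^2 = 3.16^2 = 9.9856
var = 1 / 9.9856 = 625/6241 ≈ 0.100144

0.3165, 0.1001


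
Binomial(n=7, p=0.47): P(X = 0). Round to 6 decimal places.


P = C(n,k) * p^k * (1-p)^(n-k)
C(7,0) = 1
p^k = 0.47^0 = 1
(1-p)^(n-k) = 0.53^7 ≈ 0.01174711
P = 1 * 1 * 0.01174711 ≈ 0.011747

0.011747


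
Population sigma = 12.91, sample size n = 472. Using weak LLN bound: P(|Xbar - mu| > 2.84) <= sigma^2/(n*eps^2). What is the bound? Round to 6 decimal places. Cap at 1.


bound = min(1, sigma^2/(n*eps^2))
sigma^2 = 12.91^2 = 166.6681
n*eps^2 = 472 * 2.84^2 = 472 * 8.0656 = 3806.9632
sigma^2/(n*eps^2) = 166.6681 / 3806.9632 ≈ 0.04377980

0.043780


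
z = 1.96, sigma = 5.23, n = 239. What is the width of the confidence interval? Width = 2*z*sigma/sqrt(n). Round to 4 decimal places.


width = 2*z*sigma/sqrt(n)
2*z*sigma = 2 * 1.96 * 5.23 = 20.5016
sqrt(239) ≈ 15.459625
width = 20.5016 / 15.459625 ≈ 1.326138

1.3261


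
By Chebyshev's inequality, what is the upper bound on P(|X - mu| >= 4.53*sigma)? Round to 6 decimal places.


P <= 1/k^2
k^2 = 4.53^2 = 20.5209
1/k^2 = 1 / 20.5209 ≈ 0.04873081

0.048731


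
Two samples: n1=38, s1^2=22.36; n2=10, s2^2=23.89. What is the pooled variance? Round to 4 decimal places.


sp^2 = ((n1-1)*s1^2 + (n2-1)*s2^2)/(n1+n2-2)
(n1-1)*s1^2 = 37 * 22.36 = 827.32
(n2-1)*s2^2 = 9 * 23.89 = 215.01
numerator = 827.32 + 215.01 = 1042.33
n1+n2-2 = 46
sp^2 = 1042.33 / 46 = 104233/4600 ≈ 22.659348

22.6593


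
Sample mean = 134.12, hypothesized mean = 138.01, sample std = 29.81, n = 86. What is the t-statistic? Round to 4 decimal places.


t = (xbar - mu0) / (s/sqrt(n))
xbar - mu0 = 134.12 - 138.01 = -3.89
sqrt(86) ≈ 9.27361850
s/sqrt(n) = 29.81 / 9.27361850 ≈ 3.21449497
t = -3.89 / 3.21449497 ≈ -1.210143

-1.2101


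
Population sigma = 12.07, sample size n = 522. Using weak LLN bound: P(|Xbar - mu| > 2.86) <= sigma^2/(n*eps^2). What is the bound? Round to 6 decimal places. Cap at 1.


bound = min(1, sigma^2/(n*eps^2))
sigma^2 = 12.07^2 = 145.6849
n*eps^2 = 522 * 2.86^2 = 522 * 8.1796 = 4269.7512
sigma^2/(n*eps^2) = 145.6849 / 4269.7512 ≈ 0.03412023

0.034120


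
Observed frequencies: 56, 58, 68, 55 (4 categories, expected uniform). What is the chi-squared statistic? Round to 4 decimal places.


chi2 = sum((O-E)^2/E), E = total/4
total = 237, E = 237/4 = 59.25
(56 - 59.25)^2 / 59.25 = 10.5625 / 59.25 = 169/948 ≈ 0.178270
(58 - 59.25)^2 / 59.25 = 1.5625 / 59.25 = 25/948 ≈ 0.026371
(68 - 59.25)^2 / 59.25 = 76.5625 / 59.25 = 1225/948 ≈ 1.292194
(55 - 59.25)^2 / 59.25 = 18.0625 / 59.25 = 289/948 ≈ 0.304852
chi2 = 427/237 ≈ 1.801688

1.8017


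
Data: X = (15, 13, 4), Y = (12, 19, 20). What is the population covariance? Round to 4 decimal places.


Cov = (1/n)*sum((xi-xbar)(yi-ybar))
n = 3, xbar = 32/3 ≈ 10.666667, ybar = 51/3 = 17
sum((xi-xbar)(yi-ybar)) = -37
Cov = -37 / 3 = -37/3 ≈ -12.333333

-12.3333


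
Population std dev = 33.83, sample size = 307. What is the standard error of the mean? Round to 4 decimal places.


SE = sigma / sqrt(n)
sqrt(307) ≈ 17.521415
SE = 33.83 / 17.521415 ≈ 1.930780

1.9308


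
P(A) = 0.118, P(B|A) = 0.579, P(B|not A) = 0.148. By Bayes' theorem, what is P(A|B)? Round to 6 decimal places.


P(A|B) = P(B|A)*P(A) / P(B), P(B) = P(B|A)*P(A) + P(B|not A)*P(not A)
P(B|A)*P(A) = 0.579 * 0.118 = 0.068322
P(B|not A)*P(not A) = 0.148 * 0.882 = 0.130536
P(B) = 0.068322 + 0.130536 = 0.198858
P(A|B) = 0.068322 / 0.198858 ≈ 0.34357179

0.343572


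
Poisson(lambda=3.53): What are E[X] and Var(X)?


E[X] = Var(X) = lambda = 3.53

3.53, 3.53


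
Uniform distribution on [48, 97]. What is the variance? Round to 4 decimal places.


Var = (b-a)^2 / 12
(b-a)^2 = (97 - 48)^2 = 2401
Var = 2401/12 ≈ 200.083333

200.0833


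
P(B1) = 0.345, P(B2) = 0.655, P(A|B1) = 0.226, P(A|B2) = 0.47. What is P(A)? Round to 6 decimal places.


P(A) = P(A|B1)*P(B1) + P(A|B2)*P(B2)
P(A|B1)*P(B1) = 0.226 * 0.345 = 0.07797
P(A|B2)*P(B2) = 0.47 * 0.655 = 0.30785
P(A) = 0.07797 + 0.30785 = 0.38582

0.385820


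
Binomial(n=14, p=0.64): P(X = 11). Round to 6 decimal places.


P = C(n,k) * p^k * (1-p)^(n-k)
C(14,11) = 364
p^k = 0.64^11 ≈ 0.007378698
(1-p)^(n-k) = 0.36^3 = 0.046656
P = 364 * 0.007378698 * 0.046656 ≈ 0.125311

0.125311


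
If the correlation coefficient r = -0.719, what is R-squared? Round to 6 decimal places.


R^2 = r^2 = (-0.719)^2 = 0.516961

0.516961


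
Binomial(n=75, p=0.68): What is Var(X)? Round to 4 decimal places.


Var = n*p*(1-p) = 75 * 0.68 * 0.32 = 16.32

16.3200


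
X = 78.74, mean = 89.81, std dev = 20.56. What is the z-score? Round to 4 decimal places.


z = (X - mu) / sigma
X - mu = 78.74 - 89.81 = -11.07
z = -11.07 / 20.56 = -1107/2056 ≈ -0.538424

-0.5384


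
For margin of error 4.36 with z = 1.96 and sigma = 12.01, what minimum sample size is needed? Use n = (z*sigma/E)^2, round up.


z*sigma/E = 1.96 * 12.01 / 4.36 ≈ 5.398991
(z*sigma/E)^2 ≈ 29.149102
round up: n = 30

30


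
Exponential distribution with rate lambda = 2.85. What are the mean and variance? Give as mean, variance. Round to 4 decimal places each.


mean = 1/lam, var = 1/lam^2
mean = 1 / 2.85 = 20/57 ≈ 0.350877
lam^2 = 2.85^2 = 8.1225
var = 1 / 8.1225 = 400/3249 ≈ 0.123115

0.3509, 0.1231


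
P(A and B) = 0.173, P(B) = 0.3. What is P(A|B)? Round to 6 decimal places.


P(A|B) = P(A and B) / P(B) = 0.173 / 0.3 = 173/300 ≈ 0.57666667

0.576667


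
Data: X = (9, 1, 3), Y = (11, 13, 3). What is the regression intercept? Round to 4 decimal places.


a = ybar - b*xbar, where b = sum((xi-xbar)(yi-ybar)) / sum((xi-xbar)^2)
n = 3, xbar = 13/3 ≈ 4.333333, ybar = 27/3 = 9
Sxy = sum((xi-xbar)(yi-ybar)) = 4
Sxx = sum((xi-xbar)^2) = 104/3 ≈ 34.666667
b = Sxy / Sxx = 3/26 ≈ 0.115385
a = 9 - 0.115385 * 4.333333 = 8.5

8.5000


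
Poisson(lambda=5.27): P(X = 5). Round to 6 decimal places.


P = e^(-lam) * lam^k / k!
e^(-5.27) ≈ 0.005143611
lam^k = 5.27^5 ≈ 4064.930045
k! = 5! = 120
P = 0.005143611 * 4064.930045 / 120 ≈ 0.174237

0.174237


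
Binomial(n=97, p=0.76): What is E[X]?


E[X] = n*p = 97 * 0.76 = 73.72

73.72


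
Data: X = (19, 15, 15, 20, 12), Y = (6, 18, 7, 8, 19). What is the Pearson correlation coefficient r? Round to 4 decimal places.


r = sum((xi-xbar)(yi-ybar)) / sqrt(sum((xi-xbar)^2) * sum((yi-ybar)^2))
n = 5, xbar = 81/5 = 16.2, ybar = 58/5 = 11.6
Sxy = sum((xi-xbar)(yi-ybar)) = -62.6
Sxx = sum((xi-xbar)^2) = 42.8
Syy = sum((yi-ybar)^2) = 161.2
sqrt(Sxx*Syy) ≈ 83.062386
r = Sxy / sqrt(Sxx*Syy) = -62.6 / 83.062386 ≈ -0.753650

-0.7537


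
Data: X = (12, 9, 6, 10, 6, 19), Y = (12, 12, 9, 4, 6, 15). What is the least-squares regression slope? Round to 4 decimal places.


b = sum((xi-xbar)(yi-ybar)) / sum((xi-xbar)^2)
n = 6, xbar = 62/6 = 31/3 ≈ 10.333333, ybar = 58/6 = 29/3 ≈ 9.666667
Sxy = sum((xi-xbar)(yi-ybar)) = 203/3 ≈ 67.666667
Sxx = sum((xi-xbar)^2) = 352/3 ≈ 117.333333
b = Sxy / Sxx = 203/352 ≈ 0.576705

0.5767


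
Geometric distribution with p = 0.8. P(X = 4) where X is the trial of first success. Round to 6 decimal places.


P = (1-p)^(k-1) * p
(1-p)^(k-1) = 0.2^3 = 0.008
P = 0.008 * 0.8 = 0.0064

0.006400


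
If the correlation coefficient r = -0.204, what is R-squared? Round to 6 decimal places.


R^2 = r^2 = (-0.204)^2 = 0.041616

0.041616


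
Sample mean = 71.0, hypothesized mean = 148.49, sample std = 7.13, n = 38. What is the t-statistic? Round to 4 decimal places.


t = (xbar - mu0) / (s/sqrt(n))
xbar - mu0 = 71.0 - 148.49 = -77.49
sqrt(38) ≈ 6.16441400
s/sqrt(n) = 7.13 / 6.16441400 ≈ 1.15663873
t = -77.49 / 1.15663873 ≈ -66.995854

-66.9959


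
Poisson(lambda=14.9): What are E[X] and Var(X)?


E[X] = Var(X) = lambda = 14.9

14.9, 14.9


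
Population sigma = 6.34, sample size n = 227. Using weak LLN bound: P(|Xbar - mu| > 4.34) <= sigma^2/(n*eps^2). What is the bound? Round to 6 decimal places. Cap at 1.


bound = min(1, sigma^2/(n*eps^2))
sigma^2 = 6.34^2 = 40.1956
n*eps^2 = 227 * 4.34^2 = 227 * 18.8356 = 4275.6812
sigma^2/(n*eps^2) = 40.1956 / 4275.6812 ≈ 0.00940098

0.009401


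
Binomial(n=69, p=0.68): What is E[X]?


E[X] = n*p = 69 * 0.68 = 46.92

46.92


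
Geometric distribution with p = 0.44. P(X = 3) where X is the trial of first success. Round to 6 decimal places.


P = (1-p)^(k-1) * p
(1-p)^(k-1) = 0.56^2 = 0.3136
P = 0.3136 * 0.44 = 0.137984

0.137984


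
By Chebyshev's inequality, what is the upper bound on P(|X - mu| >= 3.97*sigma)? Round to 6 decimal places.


P <= 1/k^2
k^2 = 3.97^2 = 15.7609
1/k^2 = 1 / 15.7609 ≈ 0.06344815

0.063448


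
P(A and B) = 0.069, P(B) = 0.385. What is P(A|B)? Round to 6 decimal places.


P(A|B) = P(A and B) / P(B) = 0.069 / 0.385 = 69/385 ≈ 0.17922078

0.179221


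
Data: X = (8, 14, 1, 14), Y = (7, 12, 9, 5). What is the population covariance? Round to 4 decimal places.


Cov = (1/n)*sum((xi-xbar)(yi-ybar))
n = 4, xbar = 37/4 = 9.25, ybar = 33/4 = 8.25
sum((xi-xbar)(yi-ybar)) = -2.25
Cov = -2.25 / 4 = -0.5625

-0.5625


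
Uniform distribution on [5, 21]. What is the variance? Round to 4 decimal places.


Var = (b-a)^2 / 12
(b-a)^2 = (21 - 5)^2 = 256
Var = 256/12 ≈ 21.333333

21.3333


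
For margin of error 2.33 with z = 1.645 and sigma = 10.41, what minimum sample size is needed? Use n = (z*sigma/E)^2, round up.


z*sigma/E = 1.645 * 10.41 / 2.33 ≈ 7.349549
(z*sigma/E)^2 ≈ 54.015876
round up: n = 55

55


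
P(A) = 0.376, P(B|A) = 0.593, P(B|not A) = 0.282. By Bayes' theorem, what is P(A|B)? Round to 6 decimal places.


P(A|B) = P(B|A)*P(A) / P(B), P(B) = P(B|A)*P(A) + P(B|not A)*P(not A)
P(B|A)*P(A) = 0.593 * 0.376 = 0.222968
P(B|not A)*P(not A) = 0.282 * 0.624 = 0.175968
P(B) = 0.222968 + 0.175968 = 0.398936
P(A|B) = 0.222968 / 0.398936 = 593/1061 ≈ 0.55890669

0.558907


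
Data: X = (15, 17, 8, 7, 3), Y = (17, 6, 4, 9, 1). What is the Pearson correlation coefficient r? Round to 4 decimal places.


r = sum((xi-xbar)(yi-ybar)) / sqrt(sum((xi-xbar)^2) * sum((yi-ybar)^2))
n = 5, xbar = 50/5 = 10, ybar = 37/5 = 7.4
Sxy = sum((xi-xbar)(yi-ybar)) = 85
Sxx = sum((xi-xbar)^2) = 136
Syy = sum((yi-ybar)^2) = 149.2
sqrt(Sxx*Syy) ≈ 142.447183
r = Sxy / sqrt(Sxx*Syy) = 85 / 142.447183 ≈ 0.596712

0.5967


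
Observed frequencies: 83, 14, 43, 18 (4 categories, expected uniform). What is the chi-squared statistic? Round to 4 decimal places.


chi2 = sum((O-E)^2/E), E = total/4
total = 158, E = 158/4 = 39.5
(83 - 39.5)^2 / 39.5 = 1892.25 / 39.5 = 7569/158 ≈ 47.905063
(14 - 39.5)^2 / 39.5 = 650.25 / 39.5 = 2601/158 ≈ 16.462025
(43 - 39.5)^2 / 39.5 = 12.25 / 39.5 = 49/158 ≈ 0.310127
(18 - 39.5)^2 / 39.5 = 462.25 / 39.5 = 1849/158 ≈ 11.702532
chi2 = 6034/79 ≈ 76.379747

76.3797


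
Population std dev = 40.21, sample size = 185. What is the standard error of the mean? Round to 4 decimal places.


SE = sigma / sqrt(n)
sqrt(185) ≈ 13.601471
SE = 40.21 / 13.601471 ≈ 2.956298

2.9563


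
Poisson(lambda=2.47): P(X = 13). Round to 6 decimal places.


P = e^(-lam) * lam^k / k!
e^(-2.47) ≈ 0.08458486
lam^k = 2.47^13 ≈ 127368.018487
k! = 13! = 6227020800
P = 0.08458486 * 127368.018487 / 6227020800 ≈ 0.000002

0.000002


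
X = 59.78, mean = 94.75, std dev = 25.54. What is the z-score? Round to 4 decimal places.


z = (X - mu) / sigma
X - mu = 59.78 - 94.75 = -34.97
z = -34.97 / 25.54 = -3497/2554 ≈ -1.369225

-1.3692


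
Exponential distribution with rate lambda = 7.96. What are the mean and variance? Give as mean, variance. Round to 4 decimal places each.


mean = 1/lam, var = 1/lam^2
mean = 1 / 7.96 = 25/199 ≈ 0.125628
lam^2 = 7.96^2 = 63.3616
var = 1 / 63.3616 ≈ 0.015782

0.1256, 0.0158


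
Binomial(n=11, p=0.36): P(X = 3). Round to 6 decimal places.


P = C(n,k) * p^k * (1-p)^(n-k)
C(11,3) = 165
p^k = 0.36^3 = 0.046656
(1-p)^(n-k) = 0.64^8 ≈ 0.02814750
P = 165 * 0.046656 * 0.02814750 ≈ 0.216686

0.216686


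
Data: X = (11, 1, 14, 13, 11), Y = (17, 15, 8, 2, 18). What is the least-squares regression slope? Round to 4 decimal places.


b = sum((xi-xbar)(yi-ybar)) / sum((xi-xbar)^2)
n = 5, xbar = 50/5 = 10, ybar = 60/5 = 12
Sxy = sum((xi-xbar)(yi-ybar)) = -62
Sxx = sum((xi-xbar)^2) = 108
b = Sxy / Sxx = -31/54 ≈ -0.574074

-0.5741


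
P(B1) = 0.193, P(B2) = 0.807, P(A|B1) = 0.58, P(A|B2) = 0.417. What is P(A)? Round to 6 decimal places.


P(A) = P(A|B1)*P(B1) + P(A|B2)*P(B2)
P(A|B1)*P(B1) = 0.58 * 0.193 = 0.11194
P(A|B2)*P(B2) = 0.417 * 0.807 = 0.336519
P(A) = 0.11194 + 0.336519 = 0.448459

0.448459


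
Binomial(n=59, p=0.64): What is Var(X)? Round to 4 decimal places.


Var = n*p*(1-p) = 59 * 0.64 * 0.36 = 13.5936

13.5936


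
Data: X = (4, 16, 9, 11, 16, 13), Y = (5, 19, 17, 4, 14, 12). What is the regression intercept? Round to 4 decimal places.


a = ybar - b*xbar, where b = sum((xi-xbar)(yi-ybar)) / sum((xi-xbar)^2)
n = 6, xbar = 69/6 = 11.5, ybar = 71/6 ≈ 11.833333
Sxy = sum((xi-xbar)(yi-ybar)) = 84.5
Sxx = sum((xi-xbar)^2) = 105.5
b = Sxy / Sxx = 169/211 ≈ 0.800948
a = 11.833333 - 0.800948 * 11.5 = 1660/633 ≈ 2.622433

2.6224


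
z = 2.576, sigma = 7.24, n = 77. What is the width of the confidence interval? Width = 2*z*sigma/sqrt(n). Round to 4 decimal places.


width = 2*z*sigma/sqrt(n)
2*z*sigma = 2 * 2.576 * 7.24 = 37.30048
sqrt(77) ≈ 8.774964
width = 37.30048 / 8.774964 ≈ 4.250784

4.2508


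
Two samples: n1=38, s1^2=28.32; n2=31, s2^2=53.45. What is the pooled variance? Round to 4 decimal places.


sp^2 = ((n1-1)*s1^2 + (n2-1)*s2^2)/(n1+n2-2)
(n1-1)*s1^2 = 37 * 28.32 = 1047.84
(n2-1)*s2^2 = 30 * 53.45 = 1603.5
numerator = 1047.84 + 1603.5 = 2651.34
n1+n2-2 = 67
sp^2 = 2651.34 / 67 = 132567/3350 ≈ 39.572239

39.5722


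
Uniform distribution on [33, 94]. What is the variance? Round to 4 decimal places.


Var = (b-a)^2 / 12
(b-a)^2 = (94 - 33)^2 = 3721
Var = 3721/12 ≈ 310.083333

310.0833


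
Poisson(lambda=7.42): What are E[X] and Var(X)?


E[X] = Var(X) = lambda = 7.42

7.42, 7.42


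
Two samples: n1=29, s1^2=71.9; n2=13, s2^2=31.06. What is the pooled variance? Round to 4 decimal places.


sp^2 = ((n1-1)*s1^2 + (n2-1)*s2^2)/(n1+n2-2)
(n1-1)*s1^2 = 28 * 71.9 = 2013.2
(n2-1)*s2^2 = 12 * 31.06 = 372.72
numerator = 2013.2 + 372.72 = 2385.92
n1+n2-2 = 40
sp^2 = 2385.92 / 40 = 59.648

59.6480


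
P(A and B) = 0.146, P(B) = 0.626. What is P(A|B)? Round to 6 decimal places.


P(A|B) = P(A and B) / P(B) = 0.146 / 0.626 = 73/313 ≈ 0.23322684

0.233227


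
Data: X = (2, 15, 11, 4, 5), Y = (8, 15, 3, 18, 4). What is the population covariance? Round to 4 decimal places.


Cov = (1/n)*sum((xi-xbar)(yi-ybar))
n = 5, xbar = 37/5 = 7.4, ybar = 48/5 = 9.6
sum((xi-xbar)(yi-ybar)) = 10.8
Cov = 10.8 / 5 = 2.16

2.1600
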